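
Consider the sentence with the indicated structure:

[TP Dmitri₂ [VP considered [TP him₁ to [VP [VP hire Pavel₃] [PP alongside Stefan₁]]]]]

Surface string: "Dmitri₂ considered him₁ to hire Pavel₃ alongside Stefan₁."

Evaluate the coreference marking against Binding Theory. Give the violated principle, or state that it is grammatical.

Principle C

The two coindexed NPs are *him₁* and *Stefan₁*.
*Stefan₁* is an R-expression. Principle C requires it to be free everywhere.
*him₁* c-commands it and carries the same index.
The R-expression is bound → Principle C violation.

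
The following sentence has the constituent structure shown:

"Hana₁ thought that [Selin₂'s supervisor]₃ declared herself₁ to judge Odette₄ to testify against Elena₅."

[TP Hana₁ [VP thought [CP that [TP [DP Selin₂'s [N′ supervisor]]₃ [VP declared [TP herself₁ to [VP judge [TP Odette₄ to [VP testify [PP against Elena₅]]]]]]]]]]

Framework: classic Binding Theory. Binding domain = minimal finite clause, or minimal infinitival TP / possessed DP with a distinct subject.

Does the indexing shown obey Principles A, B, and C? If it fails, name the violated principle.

Principle A

The two coindexed NPs are *Hana₁* and *herself₁*.
*herself₁* is an anaphor. Principle A requires it to be bound within its binding domain — the embedded TP, whose subject is [Selin₂'s supervisor]₃.
Within that domain it is c-commanded by *[Selin₂'s supervisor]₃*, which does not share its index.
*Hana₁* does c-command the anaphor, but from outside its binding domain.
The anaphor is unbound in its domain → Principle A violation.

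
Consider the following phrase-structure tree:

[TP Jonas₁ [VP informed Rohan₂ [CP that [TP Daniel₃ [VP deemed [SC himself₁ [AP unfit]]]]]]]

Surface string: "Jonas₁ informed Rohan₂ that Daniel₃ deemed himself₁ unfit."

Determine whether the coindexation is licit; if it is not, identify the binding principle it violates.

Principle A

The two coindexed NPs are *Jonas₁* and *himself₁*.
*himself₁* is an anaphor. Principle A requires it to be bound within its binding domain — the embedded TP, whose subject is Daniel₃.
Within that domain it is c-commanded by *Daniel₃*, which does not share its index.
*Jonas₁* does c-command the anaphor, but from outside its binding domain.
The anaphor is unbound in its domain → Principle A violation.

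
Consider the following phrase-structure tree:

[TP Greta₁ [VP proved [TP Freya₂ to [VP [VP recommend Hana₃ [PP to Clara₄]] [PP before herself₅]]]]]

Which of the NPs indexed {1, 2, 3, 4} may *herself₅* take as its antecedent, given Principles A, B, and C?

*herself* is an anaphor, so Principle A applies: it must be bound in its binding domain.
Binding domain of *herself₅*: the embedded TP, whose subject is Freya₂.
*Greta₁* c-commands the anaphor but is outside its binding domain → cannot satisfy Principle A.
*Freya₂* c-commands the anaphor within its binding domain → licit binder.
*Hana₃* does not c-command the anaphor → cannot bind it.
*Clara₄* does not c-command the anaphor → cannot bind it.

{2}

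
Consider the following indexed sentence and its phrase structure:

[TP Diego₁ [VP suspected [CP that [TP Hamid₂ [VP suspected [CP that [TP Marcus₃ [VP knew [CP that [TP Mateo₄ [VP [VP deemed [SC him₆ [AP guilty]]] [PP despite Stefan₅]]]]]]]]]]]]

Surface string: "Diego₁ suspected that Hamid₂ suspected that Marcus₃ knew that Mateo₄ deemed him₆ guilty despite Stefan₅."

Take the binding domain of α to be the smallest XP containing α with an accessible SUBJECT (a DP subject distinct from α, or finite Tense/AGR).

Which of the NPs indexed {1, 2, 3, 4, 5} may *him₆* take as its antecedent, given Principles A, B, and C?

*him* is a pronoun, so Principle B applies: it must be free in its binding domain.
Binding domain of *him₆*: the embedded TP, whose subject is Mateo₄.
*Diego₁* c-commands the pronoun but from outside its binding domain, and is not c-commanded by it → coindexation permitted.
*Hamid₂* c-commands the pronoun but from outside its binding domain, and is not c-commanded by it → coindexation permitted.
*Marcus₃* c-commands the pronoun but from outside its binding domain, and is not c-commanded by it → coindexation permitted.
*Mateo₄* c-commands the pronoun within its binding domain → coindexation would violate Principle B.
*Stefan₅* and the pronoun do not c-command one another → neither Principle B nor Principle C is at stake; coindexation permitted.

{1, 2, 3, 5}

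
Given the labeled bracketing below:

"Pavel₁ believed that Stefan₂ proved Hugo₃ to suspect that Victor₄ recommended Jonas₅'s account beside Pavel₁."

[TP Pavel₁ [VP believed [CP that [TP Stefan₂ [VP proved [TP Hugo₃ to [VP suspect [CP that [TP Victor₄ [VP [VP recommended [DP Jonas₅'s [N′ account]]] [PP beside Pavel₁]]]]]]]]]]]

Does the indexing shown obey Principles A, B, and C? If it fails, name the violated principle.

Principle C

The two coindexed NPs are *Pavel₁* (the higher occurrence) and *Pavel₁* (the lower occurrence).
*Pavel₁* (the lower occurrence) is an R-expression. Principle C requires it to be free everywhere.
*Pavel₁* (the higher occurrence) c-commands it and carries the same index.
The R-expression is bound → Principle C violation.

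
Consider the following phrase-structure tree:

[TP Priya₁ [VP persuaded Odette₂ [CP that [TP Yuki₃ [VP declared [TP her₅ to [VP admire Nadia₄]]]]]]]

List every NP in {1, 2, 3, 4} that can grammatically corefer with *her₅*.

*her* is a pronoun, so Principle B applies: it must be free in its binding domain.
Binding domain of *her₅*: the embedded TP, whose subject is Yuki₃.
*Priya₁* c-commands the pronoun but from outside its binding domain, and is not c-commanded by it → coindexation permitted.
*Odette₂* c-commands the pronoun but from outside its binding domain, and is not c-commanded by it → coindexation permitted.
*Yuki₃* c-commands the pronoun within its binding domain → coindexation would violate Principle B.
*Nadia₄*: the pronoun c-commands this R-expression → coindexation would violate Principle C on *Nadia₄*.

{1, 2}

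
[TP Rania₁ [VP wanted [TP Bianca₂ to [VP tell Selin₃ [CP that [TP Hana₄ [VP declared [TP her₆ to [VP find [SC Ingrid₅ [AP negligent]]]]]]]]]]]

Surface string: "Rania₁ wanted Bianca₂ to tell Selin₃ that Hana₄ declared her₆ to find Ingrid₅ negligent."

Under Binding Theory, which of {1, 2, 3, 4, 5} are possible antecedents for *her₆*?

{1, 2, 3}

*her* is a pronoun, so Principle B applies: it must be free in its binding domain.
Binding domain of *her₆*: the embedded TP, whose subject is Hana₄.
*Rania₁* c-commands the pronoun but from outside its binding domain, and is not c-commanded by it → coindexation permitted.
*Bianca₂* c-commands the pronoun but from outside its binding domain, and is not c-commanded by it → coindexation permitted.
*Selin₃* c-commands the pronoun but from outside its binding domain, and is not c-commanded by it → coindexation permitted.
*Hana₄* c-commands the pronoun within its binding domain → coindexation would violate Principle B.
*Ingrid₅*: the pronoun c-commands this R-expression → coindexation would violate Principle C on *Ingrid₅*.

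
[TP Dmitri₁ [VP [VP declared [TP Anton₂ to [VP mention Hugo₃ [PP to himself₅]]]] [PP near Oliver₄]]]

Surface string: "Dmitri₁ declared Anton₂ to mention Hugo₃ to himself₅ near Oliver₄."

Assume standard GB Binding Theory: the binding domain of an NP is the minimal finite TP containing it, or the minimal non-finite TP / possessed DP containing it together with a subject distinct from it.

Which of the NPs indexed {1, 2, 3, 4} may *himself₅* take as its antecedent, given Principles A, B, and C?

{2, 3}

*himself* is an anaphor, so Principle A applies: it must be bound in its binding domain.
Binding domain of *himself₅*: the embedded TP, whose subject is Anton₂.
*Dmitri₁* c-commands the anaphor but is outside its binding domain → cannot satisfy Principle A.
*Anton₂* c-commands the anaphor within its binding domain → licit binder.
*Hugo₃* c-commands the anaphor within its binding domain → licit binder.
*Oliver₄* does not c-command the anaphor → cannot bind it.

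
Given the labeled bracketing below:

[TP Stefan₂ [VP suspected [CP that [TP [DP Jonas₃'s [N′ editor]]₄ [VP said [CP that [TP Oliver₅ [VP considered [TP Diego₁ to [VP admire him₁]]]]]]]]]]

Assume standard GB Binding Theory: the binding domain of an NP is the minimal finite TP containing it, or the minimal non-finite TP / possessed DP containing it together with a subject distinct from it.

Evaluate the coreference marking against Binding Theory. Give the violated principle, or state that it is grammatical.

Principle B

The two coindexed NPs are *Diego₁* and *him₁*.
*him₁* is a pronoun. Its binding domain is the embedded TP, whose subject is Diego₁.
*Diego₁* c-commands it within that domain and carries the same index.
The pronoun is locally bound → Principle B violation.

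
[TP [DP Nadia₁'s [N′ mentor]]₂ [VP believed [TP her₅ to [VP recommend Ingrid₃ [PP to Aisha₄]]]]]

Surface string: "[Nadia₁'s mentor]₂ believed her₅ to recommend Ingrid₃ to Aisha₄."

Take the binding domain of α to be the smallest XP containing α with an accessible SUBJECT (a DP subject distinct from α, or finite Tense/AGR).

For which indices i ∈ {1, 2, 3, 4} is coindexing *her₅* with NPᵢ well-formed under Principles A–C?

{1}

*her* is a pronoun, so Principle B applies: it must be free in its binding domain.
Binding domain of *her₅*: the matrix TP, whose subject is [Nadia₁'s mentor]₂.
*Nadia₁* and the pronoun do not c-command one another → neither Principle B nor Principle C is at stake; coindexation permitted.
*[Nadia₁'s mentor]₂* c-commands the pronoun within its binding domain → coindexation would violate Principle B.
*Ingrid₃*: the pronoun c-commands this R-expression → coindexation would violate Principle C on *Ingrid₃*.
*Aisha₄*: the pronoun c-commands this R-expression → coindexation would violate Principle C on *Aisha₄*.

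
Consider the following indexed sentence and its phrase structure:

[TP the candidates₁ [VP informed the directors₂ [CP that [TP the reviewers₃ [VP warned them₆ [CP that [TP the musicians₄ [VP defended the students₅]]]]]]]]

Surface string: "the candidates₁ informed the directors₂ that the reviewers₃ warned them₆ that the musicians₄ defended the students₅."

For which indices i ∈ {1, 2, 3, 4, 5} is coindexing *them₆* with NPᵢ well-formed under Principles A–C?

*them* is a pronoun, so Principle B applies: it must be free in its binding domain.
Binding domain of *them₆*: the embedded TP, whose subject is the reviewers₃.
*the candidates₁* c-commands the pronoun but from outside its binding domain, and is not c-commanded by it → coindexation permitted.
*the directors₂* c-commands the pronoun but from outside its binding domain, and is not c-commanded by it → coindexation permitted.
*the reviewers₃* c-commands the pronoun within its binding domain → coindexation would violate Principle B.
*the musicians₄*: the pronoun c-commands this R-expression → coindexation would violate Principle C on *the musicians₄*.
*the students₅*: the pronoun c-commands this R-expression → coindexation would violate Principle C on *the students₅*.

{1, 2}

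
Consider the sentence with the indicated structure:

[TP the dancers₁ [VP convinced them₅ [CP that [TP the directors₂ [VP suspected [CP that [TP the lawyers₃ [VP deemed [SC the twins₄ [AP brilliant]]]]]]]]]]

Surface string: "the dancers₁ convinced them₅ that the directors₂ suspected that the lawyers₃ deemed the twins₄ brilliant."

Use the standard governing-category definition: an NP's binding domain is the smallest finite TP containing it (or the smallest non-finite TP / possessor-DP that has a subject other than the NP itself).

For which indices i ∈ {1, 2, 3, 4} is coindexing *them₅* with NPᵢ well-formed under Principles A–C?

*them* is a pronoun, so Principle B applies: it must be free in its binding domain.
Binding domain of *them₅*: the matrix TP, whose subject is the dancers₁.
*the dancers₁* c-commands the pronoun within its binding domain → coindexation would violate Principle B.
*the directors₂*: the pronoun c-commands this R-expression → coindexation would violate Principle C on *the directors₂*.
*the lawyers₃*: the pronoun c-commands this R-expression → coindexation would violate Principle C on *the lawyers₃*.
*the twins₄*: the pronoun c-commands this R-expression → coindexation would violate Principle C on *the twins₄*.

none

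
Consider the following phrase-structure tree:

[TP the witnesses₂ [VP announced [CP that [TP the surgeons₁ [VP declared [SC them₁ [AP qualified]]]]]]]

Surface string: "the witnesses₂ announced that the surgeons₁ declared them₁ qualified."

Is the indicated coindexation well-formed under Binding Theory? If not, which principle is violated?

The two coindexed NPs are *the surgeons₁* and *them₁*.
*them₁* is a pronoun. Its binding domain is the embedded TP, whose subject is the surgeons₁.
*the surgeons₁* c-commands it within that domain and carries the same index.
The pronoun is locally bound → Principle B violation.

Principle B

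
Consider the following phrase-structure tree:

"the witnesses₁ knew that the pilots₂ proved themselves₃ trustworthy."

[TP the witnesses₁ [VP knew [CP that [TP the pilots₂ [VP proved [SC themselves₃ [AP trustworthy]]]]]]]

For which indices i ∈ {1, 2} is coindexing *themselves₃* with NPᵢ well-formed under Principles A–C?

*themselves* is an anaphor, so Principle A applies: it must be bound in its binding domain.
Binding domain of *themselves₃*: the embedded TP, whose subject is the pilots₂.
*the witnesses₁* c-commands the anaphor but is outside its binding domain → cannot satisfy Principle A.
*the pilots₂* c-commands the anaphor within its binding domain → licit binder.

{2}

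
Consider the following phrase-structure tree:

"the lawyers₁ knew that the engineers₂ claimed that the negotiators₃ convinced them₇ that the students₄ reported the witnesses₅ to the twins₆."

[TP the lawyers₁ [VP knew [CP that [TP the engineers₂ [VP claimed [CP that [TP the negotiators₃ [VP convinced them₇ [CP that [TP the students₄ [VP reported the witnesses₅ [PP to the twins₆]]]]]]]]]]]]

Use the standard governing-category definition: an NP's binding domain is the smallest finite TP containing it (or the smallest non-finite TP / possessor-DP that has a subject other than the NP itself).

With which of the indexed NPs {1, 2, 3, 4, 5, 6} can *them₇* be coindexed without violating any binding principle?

*them* is a pronoun, so Principle B applies: it must be free in its binding domain.
Binding domain of *them₇*: the embedded TP, whose subject is the negotiators₃.
*the lawyers₁* c-commands the pronoun but from outside its binding domain, and is not c-commanded by it → coindexation permitted.
*the engineers₂* c-commands the pronoun but from outside its binding domain, and is not c-commanded by it → coindexation permitted.
*the negotiators₃* c-commands the pronoun within its binding domain → coindexation would violate Principle B.
*the students₄*: the pronoun c-commands this R-expression → coindexation would violate Principle C on *the students₄*.
*the witnesses₅*: the pronoun c-commands this R-expression → coindexation would violate Principle C on *the witnesses₅*.
*the twins₆*: the pronoun c-commands this R-expression → coindexation would violate Principle C on *the twins₆*.

{1, 2}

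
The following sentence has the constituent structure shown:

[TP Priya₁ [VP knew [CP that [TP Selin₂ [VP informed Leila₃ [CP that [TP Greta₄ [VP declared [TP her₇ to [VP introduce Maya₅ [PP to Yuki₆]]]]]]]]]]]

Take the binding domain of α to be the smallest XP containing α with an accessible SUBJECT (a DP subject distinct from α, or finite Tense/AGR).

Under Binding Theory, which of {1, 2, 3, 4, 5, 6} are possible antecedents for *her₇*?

{1, 2, 3}

*her* is a pronoun, so Principle B applies: it must be free in its binding domain.
Binding domain of *her₇*: the embedded TP, whose subject is Greta₄.
*Priya₁* c-commands the pronoun but from outside its binding domain, and is not c-commanded by it → coindexation permitted.
*Selin₂* c-commands the pronoun but from outside its binding domain, and is not c-commanded by it → coindexation permitted.
*Leila₃* c-commands the pronoun but from outside its binding domain, and is not c-commanded by it → coindexation permitted.
*Greta₄* c-commands the pronoun within its binding domain → coindexation would violate Principle B.
*Maya₅*: the pronoun c-commands this R-expression → coindexation would violate Principle C on *Maya₅*.
*Yuki₆*: the pronoun c-commands this R-expression → coindexation would violate Principle C on *Yuki₆*.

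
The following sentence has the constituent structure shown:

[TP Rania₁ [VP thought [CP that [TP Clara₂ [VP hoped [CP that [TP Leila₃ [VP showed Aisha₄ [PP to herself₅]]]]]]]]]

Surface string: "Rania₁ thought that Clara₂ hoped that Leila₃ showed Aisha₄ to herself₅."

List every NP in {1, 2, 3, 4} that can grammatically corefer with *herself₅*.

{3, 4}

*herself* is an anaphor, so Principle A applies: it must be bound in its binding domain.
Binding domain of *herself₅*: the embedded TP, whose subject is Leila₃.
*Rania₁* c-commands the anaphor but is outside its binding domain → cannot satisfy Principle A.
*Clara₂* c-commands the anaphor but is outside its binding domain → cannot satisfy Principle A.
*Leila₃* c-commands the anaphor within its binding domain → licit binder.
*Aisha₄* c-commands the anaphor within its binding domain → licit binder.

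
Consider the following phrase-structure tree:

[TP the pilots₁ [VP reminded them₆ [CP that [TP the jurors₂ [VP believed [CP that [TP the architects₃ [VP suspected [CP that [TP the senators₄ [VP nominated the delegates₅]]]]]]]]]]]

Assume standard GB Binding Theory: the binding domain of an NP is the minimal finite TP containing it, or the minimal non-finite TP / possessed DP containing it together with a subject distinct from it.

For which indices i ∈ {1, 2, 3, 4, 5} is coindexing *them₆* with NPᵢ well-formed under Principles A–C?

none

*them* is a pronoun, so Principle B applies: it must be free in its binding domain.
Binding domain of *them₆*: the matrix TP, whose subject is the pilots₁.
*the pilots₁* c-commands the pronoun within its binding domain → coindexation would violate Principle B.
*the jurors₂*: the pronoun c-commands this R-expression → coindexation would violate Principle C on *the jurors₂*.
*the architects₃*: the pronoun c-commands this R-expression → coindexation would violate Principle C on *the architects₃*.
*the senators₄*: the pronoun c-commands this R-expression → coindexation would violate Principle C on *the senators₄*.
*the delegates₅*: the pronoun c-commands this R-expression → coindexation would violate Principle C on *the delegates₅*.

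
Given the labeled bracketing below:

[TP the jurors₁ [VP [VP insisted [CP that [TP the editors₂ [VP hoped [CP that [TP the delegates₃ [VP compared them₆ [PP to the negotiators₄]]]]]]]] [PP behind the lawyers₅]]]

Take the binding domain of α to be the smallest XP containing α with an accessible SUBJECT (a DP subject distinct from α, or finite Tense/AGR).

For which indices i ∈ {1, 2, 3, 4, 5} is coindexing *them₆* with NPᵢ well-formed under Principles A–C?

{1, 2, 5}

*them* is a pronoun, so Principle B applies: it must be free in its binding domain.
Binding domain of *them₆*: the embedded TP, whose subject is the delegates₃.
*the jurors₁* c-commands the pronoun but from outside its binding domain, and is not c-commanded by it → coindexation permitted.
*the editors₂* c-commands the pronoun but from outside its binding domain, and is not c-commanded by it → coindexation permitted.
*the delegates₃* c-commands the pronoun within its binding domain → coindexation would violate Principle B.
*the negotiators₄*: the pronoun c-commands this R-expression → coindexation would violate Principle C on *the negotiators₄*.
*the lawyers₅* and the pronoun do not c-command one another → neither Principle B nor Principle C is at stake; coindexation permitted.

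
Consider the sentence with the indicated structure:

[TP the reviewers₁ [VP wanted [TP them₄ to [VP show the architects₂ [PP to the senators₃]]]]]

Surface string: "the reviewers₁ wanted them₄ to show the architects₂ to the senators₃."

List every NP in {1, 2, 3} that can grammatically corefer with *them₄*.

none

*them* is a pronoun, so Principle B applies: it must be free in its binding domain.
Binding domain of *them₄*: the matrix TP, whose subject is the reviewers₁.
*the reviewers₁* c-commands the pronoun within its binding domain → coindexation would violate Principle B.
*the architects₂*: the pronoun c-commands this R-expression → coindexation would violate Principle C on *the architects₂*.
*the senators₃*: the pronoun c-commands this R-expression → coindexation would violate Principle C on *the senators₃*.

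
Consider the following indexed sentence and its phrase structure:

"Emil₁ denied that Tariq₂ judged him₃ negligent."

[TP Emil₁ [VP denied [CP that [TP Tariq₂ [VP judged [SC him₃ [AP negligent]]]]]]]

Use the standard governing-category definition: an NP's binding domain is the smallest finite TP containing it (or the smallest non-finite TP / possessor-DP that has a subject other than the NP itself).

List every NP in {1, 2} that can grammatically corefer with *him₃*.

*him* is a pronoun, so Principle B applies: it must be free in its binding domain.
Binding domain of *him₃*: the embedded TP, whose subject is Tariq₂.
*Emil₁* c-commands the pronoun but from outside its binding domain, and is not c-commanded by it → coindexation permitted.
*Tariq₂* c-commands the pronoun within its binding domain → coindexation would violate Principle B.

{1}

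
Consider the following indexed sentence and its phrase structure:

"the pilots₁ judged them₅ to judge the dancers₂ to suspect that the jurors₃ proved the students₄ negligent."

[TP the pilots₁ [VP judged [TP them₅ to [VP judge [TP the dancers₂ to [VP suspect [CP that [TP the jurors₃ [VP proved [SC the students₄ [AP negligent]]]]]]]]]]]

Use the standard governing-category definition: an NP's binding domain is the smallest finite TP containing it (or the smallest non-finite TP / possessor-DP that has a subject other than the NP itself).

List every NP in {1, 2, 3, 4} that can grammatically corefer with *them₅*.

*them* is a pronoun, so Principle B applies: it must be free in its binding domain.
Binding domain of *them₅*: the matrix TP, whose subject is the pilots₁.
*the pilots₁* c-commands the pronoun within its binding domain → coindexation would violate Principle B.
*the dancers₂*: the pronoun c-commands this R-expression → coindexation would violate Principle C on *the dancers₂*.
*the jurors₃*: the pronoun c-commands this R-expression → coindexation would violate Principle C on *the jurors₃*.
*the students₄*: the pronoun c-commands this R-expression → coindexation would violate Principle C on *the students₄*.

none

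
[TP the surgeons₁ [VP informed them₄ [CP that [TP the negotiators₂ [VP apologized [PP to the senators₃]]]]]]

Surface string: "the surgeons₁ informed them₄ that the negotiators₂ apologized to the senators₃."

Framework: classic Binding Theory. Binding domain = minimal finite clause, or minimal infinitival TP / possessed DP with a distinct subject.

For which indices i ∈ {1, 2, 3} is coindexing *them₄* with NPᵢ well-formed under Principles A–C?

*them* is a pronoun, so Principle B applies: it must be free in its binding domain.
Binding domain of *them₄*: the matrix TP, whose subject is the surgeons₁.
*the surgeons₁* c-commands the pronoun within its binding domain → coindexation would violate Principle B.
*the negotiators₂*: the pronoun c-commands this R-expression → coindexation would violate Principle C on *the negotiators₂*.
*the senators₃*: the pronoun c-commands this R-expression → coindexation would violate Principle C on *the senators₃*.

none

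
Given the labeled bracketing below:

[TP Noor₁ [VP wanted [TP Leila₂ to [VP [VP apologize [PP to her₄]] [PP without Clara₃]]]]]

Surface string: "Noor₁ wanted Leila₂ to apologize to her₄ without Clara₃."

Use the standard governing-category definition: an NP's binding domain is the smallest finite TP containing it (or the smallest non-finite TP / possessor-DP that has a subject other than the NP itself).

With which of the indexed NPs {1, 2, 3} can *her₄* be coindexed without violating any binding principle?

*her* is a pronoun, so Principle B applies: it must be free in its binding domain.
Binding domain of *her₄*: the embedded TP, whose subject is Leila₂.
*Noor₁* c-commands the pronoun but from outside its binding domain, and is not c-commanded by it → coindexation permitted.
*Leila₂* c-commands the pronoun within its binding domain → coindexation would violate Principle B.
*Clara₃* and the pronoun do not c-command one another → neither Principle B nor Principle C is at stake; coindexation permitted.

{1, 3}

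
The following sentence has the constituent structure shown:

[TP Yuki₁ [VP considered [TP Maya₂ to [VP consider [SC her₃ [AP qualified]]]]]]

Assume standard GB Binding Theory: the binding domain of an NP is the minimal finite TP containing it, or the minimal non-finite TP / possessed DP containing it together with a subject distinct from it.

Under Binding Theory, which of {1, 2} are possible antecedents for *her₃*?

*her* is a pronoun, so Principle B applies: it must be free in its binding domain.
Binding domain of *her₃*: the embedded TP, whose subject is Maya₂.
*Yuki₁* c-commands the pronoun but from outside its binding domain, and is not c-commanded by it → coindexation permitted.
*Maya₂* c-commands the pronoun within its binding domain → coindexation would violate Principle B.

{1}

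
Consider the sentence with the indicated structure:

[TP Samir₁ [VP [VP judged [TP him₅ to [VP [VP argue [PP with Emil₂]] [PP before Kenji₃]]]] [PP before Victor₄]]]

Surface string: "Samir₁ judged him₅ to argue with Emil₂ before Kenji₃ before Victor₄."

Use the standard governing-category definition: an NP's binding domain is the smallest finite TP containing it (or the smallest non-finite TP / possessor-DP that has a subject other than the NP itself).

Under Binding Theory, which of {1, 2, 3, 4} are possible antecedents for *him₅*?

*him* is a pronoun, so Principle B applies: it must be free in its binding domain.
Binding domain of *him₅*: the matrix TP, whose subject is Samir₁.
*Samir₁* c-commands the pronoun within its binding domain → coindexation would violate Principle B.
*Emil₂*: the pronoun c-commands this R-expression → coindexation would violate Principle C on *Emil₂*.
*Kenji₃*: the pronoun c-commands this R-expression → coindexation would violate Principle C on *Kenji₃*.
*Victor₄* and the pronoun do not c-command one another → neither Principle B nor Principle C is at stake; coindexation permitted.

{4}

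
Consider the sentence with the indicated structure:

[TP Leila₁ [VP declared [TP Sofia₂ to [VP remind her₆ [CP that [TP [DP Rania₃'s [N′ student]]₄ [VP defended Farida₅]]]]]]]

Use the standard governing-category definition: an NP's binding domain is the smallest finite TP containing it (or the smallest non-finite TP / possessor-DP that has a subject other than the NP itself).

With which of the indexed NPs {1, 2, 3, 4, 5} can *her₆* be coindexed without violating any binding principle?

{1}

*her* is a pronoun, so Principle B applies: it must be free in its binding domain.
Binding domain of *her₆*: the embedded TP, whose subject is Sofia₂.
*Leila₁* c-commands the pronoun but from outside its binding domain, and is not c-commanded by it → coindexation permitted.
*Sofia₂* c-commands the pronoun within its binding domain → coindexation would violate Principle B.
*Rania₃*: the pronoun c-commands this R-expression → coindexation would violate Principle C on *Rania₃*.
*[Rania₃'s student]₄*: the pronoun c-commands this R-expression → coindexation would violate Principle C on *[Rania₃'s student]₄*.
*Farida₅*: the pronoun c-commands this R-expression → coindexation would violate Principle C on *Farida₅*.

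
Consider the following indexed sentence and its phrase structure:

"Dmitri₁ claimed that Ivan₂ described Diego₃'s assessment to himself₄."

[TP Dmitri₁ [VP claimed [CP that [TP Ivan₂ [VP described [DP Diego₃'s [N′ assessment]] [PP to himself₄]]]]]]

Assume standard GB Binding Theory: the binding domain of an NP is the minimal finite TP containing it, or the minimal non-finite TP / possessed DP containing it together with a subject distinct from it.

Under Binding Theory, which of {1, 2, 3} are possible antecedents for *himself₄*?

*himself* is an anaphor, so Principle A applies: it must be bound in its binding domain.
Binding domain of *himself₄*: the embedded TP, whose subject is Ivan₂.
*Dmitri₁* c-commands the anaphor but is outside its binding domain → cannot satisfy Principle A.
*Ivan₂* c-commands the anaphor within its binding domain → licit binder.
*Diego₃* does not c-command the anaphor → cannot bind it.

{2}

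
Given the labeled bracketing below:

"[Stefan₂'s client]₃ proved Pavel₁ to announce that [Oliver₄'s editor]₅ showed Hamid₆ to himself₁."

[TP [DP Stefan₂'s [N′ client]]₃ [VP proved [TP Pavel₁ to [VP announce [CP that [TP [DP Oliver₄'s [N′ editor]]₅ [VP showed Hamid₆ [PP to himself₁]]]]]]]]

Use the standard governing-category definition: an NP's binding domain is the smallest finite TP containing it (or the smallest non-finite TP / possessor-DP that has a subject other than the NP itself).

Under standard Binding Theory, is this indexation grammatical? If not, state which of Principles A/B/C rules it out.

Principle A

The two coindexed NPs are *Pavel₁* and *himself₁*.
*himself₁* is an anaphor. Principle A requires it to be bound within its binding domain — the embedded TP, whose subject is [Oliver₄'s editor]₅.
Within that domain it is c-commanded by *[Oliver₄'s editor]₅*, *Hamid₆*, none of which share its index.
*Pavel₁* does c-command the anaphor, but from outside its binding domain.
The anaphor is unbound in its domain → Principle A violation.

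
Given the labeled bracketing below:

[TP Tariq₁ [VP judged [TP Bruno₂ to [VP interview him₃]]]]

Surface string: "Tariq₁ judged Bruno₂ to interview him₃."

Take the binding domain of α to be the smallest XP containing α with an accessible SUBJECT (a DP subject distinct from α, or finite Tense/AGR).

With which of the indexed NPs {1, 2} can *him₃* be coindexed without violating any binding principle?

{1}

*him* is a pronoun, so Principle B applies: it must be free in its binding domain.
Binding domain of *him₃*: the embedded TP, whose subject is Bruno₂.
*Tariq₁* c-commands the pronoun but from outside its binding domain, and is not c-commanded by it → coindexation permitted.
*Bruno₂* c-commands the pronoun within its binding domain → coindexation would violate Principle B.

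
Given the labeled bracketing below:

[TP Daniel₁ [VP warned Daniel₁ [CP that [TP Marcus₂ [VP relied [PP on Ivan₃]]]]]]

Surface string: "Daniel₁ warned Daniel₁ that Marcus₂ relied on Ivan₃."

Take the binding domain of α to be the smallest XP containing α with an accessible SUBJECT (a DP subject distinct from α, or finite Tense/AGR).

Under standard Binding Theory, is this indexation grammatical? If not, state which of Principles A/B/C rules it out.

The two coindexed NPs are *Daniel₁* (the higher occurrence) and *Daniel₁* (the lower occurrence).
*Daniel₁* (the lower occurrence) is an R-expression. Principle C requires it to be free everywhere.
*Daniel₁* (the higher occurrence) c-commands it and carries the same index.
The R-expression is bound → Principle C violation.

Principle C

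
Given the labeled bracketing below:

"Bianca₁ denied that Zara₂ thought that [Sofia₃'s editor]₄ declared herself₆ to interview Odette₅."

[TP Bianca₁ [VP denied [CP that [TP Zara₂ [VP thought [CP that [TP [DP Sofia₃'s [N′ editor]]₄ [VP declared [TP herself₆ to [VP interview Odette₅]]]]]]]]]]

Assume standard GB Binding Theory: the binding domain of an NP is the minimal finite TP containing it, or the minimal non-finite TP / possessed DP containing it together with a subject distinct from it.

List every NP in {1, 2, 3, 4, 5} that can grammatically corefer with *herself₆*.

{4}

*herself* is an anaphor, so Principle A applies: it must be bound in its binding domain.
Binding domain of *herself₆*: the embedded TP, whose subject is [Sofia₃'s editor]₄.
*Bianca₁* c-commands the anaphor but is outside its binding domain → cannot satisfy Principle A.
*Zara₂* c-commands the anaphor but is outside its binding domain → cannot satisfy Principle A.
*Sofia₃* does not c-command the anaphor → cannot bind it.
*[Sofia₃'s editor]₄* c-commands the anaphor within its binding domain → licit binder.
*Odette₅* does not c-command the anaphor → cannot bind it.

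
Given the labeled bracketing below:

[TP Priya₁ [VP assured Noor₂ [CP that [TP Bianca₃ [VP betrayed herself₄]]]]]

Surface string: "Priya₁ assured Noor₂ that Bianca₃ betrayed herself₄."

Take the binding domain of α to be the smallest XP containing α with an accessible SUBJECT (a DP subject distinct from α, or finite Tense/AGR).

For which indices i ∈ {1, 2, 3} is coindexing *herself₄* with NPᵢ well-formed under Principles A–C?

{3}

*herself* is an anaphor, so Principle A applies: it must be bound in its binding domain.
Binding domain of *herself₄*: the embedded TP, whose subject is Bianca₃.
*Priya₁* c-commands the anaphor but is outside its binding domain → cannot satisfy Principle A.
*Noor₂* c-commands the anaphor but is outside its binding domain → cannot satisfy Principle A.
*Bianca₃* c-commands the anaphor within its binding domain → licit binder.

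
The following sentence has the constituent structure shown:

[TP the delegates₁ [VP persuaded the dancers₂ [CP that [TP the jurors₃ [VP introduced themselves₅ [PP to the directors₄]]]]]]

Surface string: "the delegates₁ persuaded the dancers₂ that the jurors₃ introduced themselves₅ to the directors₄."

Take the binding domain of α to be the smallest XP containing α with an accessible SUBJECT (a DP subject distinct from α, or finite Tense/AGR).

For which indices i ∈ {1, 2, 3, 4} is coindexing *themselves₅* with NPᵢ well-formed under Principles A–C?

*themselves* is an anaphor, so Principle A applies: it must be bound in its binding domain.
Binding domain of *themselves₅*: the embedded TP, whose subject is the jurors₃.
*the delegates₁* c-commands the anaphor but is outside its binding domain → cannot satisfy Principle A.
*the dancers₂* c-commands the anaphor but is outside its binding domain → cannot satisfy Principle A.
*the jurors₃* c-commands the anaphor within its binding domain → licit binder.
*the directors₄* does not c-command the anaphor → cannot bind it.

{3}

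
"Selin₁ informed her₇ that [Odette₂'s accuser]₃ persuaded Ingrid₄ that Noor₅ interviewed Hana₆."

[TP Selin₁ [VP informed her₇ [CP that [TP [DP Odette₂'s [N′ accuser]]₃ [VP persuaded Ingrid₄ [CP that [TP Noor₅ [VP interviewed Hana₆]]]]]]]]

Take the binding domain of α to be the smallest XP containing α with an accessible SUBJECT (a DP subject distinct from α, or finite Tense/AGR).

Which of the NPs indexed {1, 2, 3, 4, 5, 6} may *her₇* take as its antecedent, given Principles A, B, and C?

*her* is a pronoun, so Principle B applies: it must be free in its binding domain.
Binding domain of *her₇*: the matrix TP, whose subject is Selin₁.
*Selin₁* c-commands the pronoun within its binding domain → coindexation would violate Principle B.
*Odette₂*: the pronoun c-commands this R-expression → coindexation would violate Principle C on *Odette₂*.
*[Odette₂'s accuser]₃*: the pronoun c-commands this R-expression → coindexation would violate Principle C on *[Odette₂'s accuser]₃*.
*Ingrid₄*: the pronoun c-commands this R-expression → coindexation would violate Principle C on *Ingrid₄*.
*Noor₅*: the pronoun c-commands this R-expression → coindexation would violate Principle C on *Noor₅*.
*Hana₆*: the pronoun c-commands this R-expression → coindexation would violate Principle C on *Hana₆*.

none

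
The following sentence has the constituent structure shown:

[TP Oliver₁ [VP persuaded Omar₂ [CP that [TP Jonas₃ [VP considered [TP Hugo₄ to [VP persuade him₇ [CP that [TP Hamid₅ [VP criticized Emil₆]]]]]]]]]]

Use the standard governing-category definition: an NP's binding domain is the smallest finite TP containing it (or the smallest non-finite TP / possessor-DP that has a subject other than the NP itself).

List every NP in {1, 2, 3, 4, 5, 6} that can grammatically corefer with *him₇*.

{1, 2, 3}

*him* is a pronoun, so Principle B applies: it must be free in its binding domain.
Binding domain of *him₇*: the embedded TP, whose subject is Hugo₄.
*Oliver₁* c-commands the pronoun but from outside its binding domain, and is not c-commanded by it → coindexation permitted.
*Omar₂* c-commands the pronoun but from outside its binding domain, and is not c-commanded by it → coindexation permitted.
*Jonas₃* c-commands the pronoun but from outside its binding domain, and is not c-commanded by it → coindexation permitted.
*Hugo₄* c-commands the pronoun within its binding domain → coindexation would violate Principle B.
*Hamid₅*: the pronoun c-commands this R-expression → coindexation would violate Principle C on *Hamid₅*.
*Emil₆*: the pronoun c-commands this R-expression → coindexation would violate Principle C on *Emil₆*.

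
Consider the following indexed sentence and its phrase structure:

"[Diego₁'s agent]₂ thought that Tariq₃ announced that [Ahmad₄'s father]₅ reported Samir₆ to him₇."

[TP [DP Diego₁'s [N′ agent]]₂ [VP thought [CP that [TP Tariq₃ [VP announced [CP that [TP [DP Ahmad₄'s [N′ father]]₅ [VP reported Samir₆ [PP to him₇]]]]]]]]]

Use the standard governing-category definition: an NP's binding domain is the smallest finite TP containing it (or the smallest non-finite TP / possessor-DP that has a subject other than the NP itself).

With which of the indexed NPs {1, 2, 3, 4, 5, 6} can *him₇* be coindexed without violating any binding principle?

*him* is a pronoun, so Principle B applies: it must be free in its binding domain.
Binding domain of *him₇*: the embedded TP, whose subject is [Ahmad₄'s father]₅.
*Diego₁* and the pronoun do not c-command one another → neither Principle B nor Principle C is at stake; coindexation permitted.
*[Diego₁'s agent]₂* c-commands the pronoun but from outside its binding domain, and is not c-commanded by it → coindexation permitted.
*Tariq₃* c-commands the pronoun but from outside its binding domain, and is not c-commanded by it → coindexation permitted.
*Ahmad₄* and the pronoun do not c-command one another → neither Principle B nor Principle C is at stake; coindexation permitted.
*[Ahmad₄'s father]₅* c-commands the pronoun within its binding domain → coindexation would violate Principle B.
*Samir₆* c-commands the pronoun within its binding domain → coindexation would violate Principle B.

{1, 2, 3, 4}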